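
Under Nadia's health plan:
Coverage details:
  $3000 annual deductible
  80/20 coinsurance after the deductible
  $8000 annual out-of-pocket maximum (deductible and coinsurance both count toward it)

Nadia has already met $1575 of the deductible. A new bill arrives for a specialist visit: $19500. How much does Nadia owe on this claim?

Remaining deductible: $3000 − $1575 = $1425.
After the $1425 deductible portion, $19500 − $1425 = $18075 is subject to coinsurance.
20% of $18075 = $3615 falls to the patient.
That puts the patient's cost at $1425 + $3615 = $5040 before any cap.
Total out-of-pocket so far would be $1575 + $5040 = $6615, below the $8000 cap — no reduction.

$5040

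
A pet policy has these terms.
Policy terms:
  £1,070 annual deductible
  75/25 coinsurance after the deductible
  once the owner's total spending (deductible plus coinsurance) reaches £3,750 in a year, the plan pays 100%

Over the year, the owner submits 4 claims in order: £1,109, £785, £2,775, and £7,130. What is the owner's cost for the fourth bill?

£1,780.25

Bill 1, £1,109: £1,070 to deductible, leaving £39; coinsurance £39 × 25% = £9.75. Cost to owner: £1,079.75. OOP to date £1,079.75.
Bill 2, £785: 25% coinsurance on £785 = £196.25. Owner pays £196.25; OOP now £1,276.
Bill 3, £2,775: deductible met; 25% of £2,775 = £693.75. Owner owes £693.75 (running OOP £1,969.75).
Bill 4, £7,130: deductible already satisfied, so owner's share is 25% × £7,130 = £1,782.50. Adding that to £1,969.75 gives £3,752.25, past the £3,750 cap; owner pays only £3,750 − £1,969.75 = £1,780.25.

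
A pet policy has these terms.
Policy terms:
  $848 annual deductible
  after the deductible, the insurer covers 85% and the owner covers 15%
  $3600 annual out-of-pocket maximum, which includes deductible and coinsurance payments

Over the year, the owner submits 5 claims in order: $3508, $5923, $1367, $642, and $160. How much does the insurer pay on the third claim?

Claim 1 ($3508): $848 finishes the deductible; $2660 goes to coinsurance; 15% of $2660 = $399. Owner pays $1247; OOP now $1247. Plan pays $3508 − $1247 = $2261.
Claim 2 ($5923): deductible already satisfied, so owner's share is 15% × $5923 = $888.45. Cost to owner: $888.45. OOP to date $2135.45. Plan pays $5923 − $888.45 = $5034.55.
Claim 3 ($1367): deductible met; 15% of $1367 = $205.05. Cost to owner: $205.05. OOP to date $2340.50. Insurer: $1367 − $205.05 = $1161.95.

$1161.95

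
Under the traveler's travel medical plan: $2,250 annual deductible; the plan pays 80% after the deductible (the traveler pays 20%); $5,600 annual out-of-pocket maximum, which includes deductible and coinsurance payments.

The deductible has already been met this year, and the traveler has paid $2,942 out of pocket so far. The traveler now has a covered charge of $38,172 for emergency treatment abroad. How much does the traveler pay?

$2,658

With the deductible met, the entire $38,172 is subject to coinsurance.
Traveler's 20% share of $38,172 is $7,634.40.
Year-to-date out-of-pocket would reach $2,942 + $7,634.40 = $10,576.40, above the $5,600 maximum, so the traveler pays only $5,600 − $2,942 = $2,658.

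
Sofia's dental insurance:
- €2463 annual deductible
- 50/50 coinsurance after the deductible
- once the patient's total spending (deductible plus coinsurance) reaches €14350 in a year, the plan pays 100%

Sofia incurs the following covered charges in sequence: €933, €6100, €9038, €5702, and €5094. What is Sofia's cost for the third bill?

Bill 1, €933: all of it applies to the deductible. Patient owes €933 (running OOP €933).
Bill 2, €6100: €1530 to deductible, leaving €4570; 50% of €4570 = €2285. Patient owes €3815 (running OOP €4748).
Bill 3, €9038: deductible already satisfied, so patient's share is 50% × €9038 = €4519. Cost to patient: €4519. OOP to date €9267.

€4519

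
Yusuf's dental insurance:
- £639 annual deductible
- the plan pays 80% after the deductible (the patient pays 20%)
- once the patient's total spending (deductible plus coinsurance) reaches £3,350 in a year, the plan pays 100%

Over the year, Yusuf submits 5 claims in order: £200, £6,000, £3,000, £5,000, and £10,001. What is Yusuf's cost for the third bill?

£600

Claim 1 — £200: all of it applies to the deductible. Patient owes £200 (running OOP £200).
Claim 2 — £6,000: £439 to deductible, leaving £5,561; coinsurance £5,561 × 20% = £1,112.20. Patient owes £1,551.20 (running OOP £1,751.20).
Claim 3 — £3,000: deductible met; 20% of £3,000 = £600. Patient pays £600; OOP now £2,351.20.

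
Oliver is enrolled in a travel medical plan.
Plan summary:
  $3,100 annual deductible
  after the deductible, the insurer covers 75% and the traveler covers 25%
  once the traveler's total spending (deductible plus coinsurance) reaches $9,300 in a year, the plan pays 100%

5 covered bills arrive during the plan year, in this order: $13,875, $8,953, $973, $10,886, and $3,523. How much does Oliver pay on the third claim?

#1 ($13,875): deductible takes $3,100, $10,775 remains; traveler's 25% is $2,693.75. Cost to traveler: $5,793.75. OOP to date $5,793.75.
#2 ($8,953): deductible already satisfied, so traveler's share is 25% × $8,953 = $2,238.25. Traveler pays $2,238.25; OOP now $8,032.
#3 ($973): 25% coinsurance on $973 = $243.25. Cost to traveler: $243.25. OOP to date $8,275.25.

$243.25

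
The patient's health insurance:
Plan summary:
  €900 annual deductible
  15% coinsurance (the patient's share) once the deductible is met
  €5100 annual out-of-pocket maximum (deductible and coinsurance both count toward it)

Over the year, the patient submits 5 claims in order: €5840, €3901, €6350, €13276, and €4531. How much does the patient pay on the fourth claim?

€1921.35

Claim 1 — €5840: €900 to deductible, leaving €4940; coinsurance €4940 × 15% = €741. Patient pays €1641; OOP now €1641.
Claim 2 — €3901: 15% coinsurance on €3901 = €585.15. Cost to patient: €585.15. OOP to date €2226.15.
Claim 3 — €6350: 15% coinsurance on €6350 = €952.50. Patient owes €952.50 (running OOP €3178.65).
Claim 4 — €13276: 15% coinsurance on €13276 = €1991.40. OOP would hit €5170.05 > €5100, so the cap limits the patient to €5100 − €3178.65 = €1921.35.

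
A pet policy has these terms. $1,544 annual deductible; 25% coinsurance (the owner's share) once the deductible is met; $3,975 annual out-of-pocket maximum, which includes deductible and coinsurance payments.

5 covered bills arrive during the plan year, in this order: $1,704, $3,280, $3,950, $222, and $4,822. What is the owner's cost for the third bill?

$987.50

#1 ($1,704): deductible takes $1,544, $160 remains; owner's 25% is $40. Owner owes $1,584 (running OOP $1,584).
#2 ($3,280): deductible already satisfied, so owner's share is 25% × $3,280 = $820. Owner owes $820 (running OOP $2,404).
#3 ($3,950): deductible already satisfied, so owner's share is 25% × $3,950 = $987.50. Cost to owner: $987.50. OOP to date $3,391.50.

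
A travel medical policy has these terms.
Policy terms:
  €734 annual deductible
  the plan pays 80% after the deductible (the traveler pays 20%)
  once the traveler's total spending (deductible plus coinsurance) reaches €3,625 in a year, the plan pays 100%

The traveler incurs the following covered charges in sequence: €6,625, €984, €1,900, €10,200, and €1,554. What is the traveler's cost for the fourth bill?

Claim 1 (€6,625): €734 finishes the deductible; €5,891 goes to coinsurance; traveler's 20% is €1,178.20. Traveler pays €1,912.20; OOP now €1,912.20.
Claim 2 (€984): deductible met; 20% of €984 = €196.80. Traveler owes €196.80 (running OOP €2,109).
Claim 3 (€1,900): 20% coinsurance on €1,900 = €380. Traveler pays €380; OOP now €2,489.
Claim 4 (€10,200): 20% coinsurance on €10,200 = €2,040. That would push OOP to €4,529, over the €3,625 cap, so traveler pays €3,625 − €2,489 = €1,136.

€1,136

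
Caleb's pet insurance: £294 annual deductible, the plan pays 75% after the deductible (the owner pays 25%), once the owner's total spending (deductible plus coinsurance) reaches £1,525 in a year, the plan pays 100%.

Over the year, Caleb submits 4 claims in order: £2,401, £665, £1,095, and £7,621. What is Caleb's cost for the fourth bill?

Claim 1 — £2,401: £294 finishes the deductible; £2,107 goes to coinsurance; owner's 25% is £526.75. Owner owes £820.75 (running OOP £820.75).
Claim 2 — £665: 25% coinsurance on £665 = £166.25. Cost to owner: £166.25. OOP to date £987.
Claim 3 — £1,095: 25% coinsurance on £1,095 = £273.75. Owner pays £273.75; OOP now £1,260.75.
Claim 4 — £7,621: deductible already satisfied, so owner's share is 25% × £7,621 = £1,905.25. That would push OOP to £3,166, over the £1,525 cap, so owner pays £1,525 − £1,260.75 = £264.25.

£264.25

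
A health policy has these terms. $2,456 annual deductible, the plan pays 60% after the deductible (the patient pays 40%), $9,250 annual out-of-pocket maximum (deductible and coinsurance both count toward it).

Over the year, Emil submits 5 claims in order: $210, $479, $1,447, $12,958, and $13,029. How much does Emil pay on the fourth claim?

Bill 1, $210: all of it applies to the deductible. Patient owes $210 (running OOP $210).
Bill 2, $479: fully absorbed by the deductible. Cost to patient: $479. OOP to date $689.
Bill 3, $1,447: all of it applies to the deductible. Cost to patient: $1,447. OOP to date $2,136.
Bill 4, $12,958: $320 to deductible, leaving $12,638; 40% of $12,638 = $5,055.20. Cost to patient: $5,375.20. OOP to date $7,511.20.

$5,375.20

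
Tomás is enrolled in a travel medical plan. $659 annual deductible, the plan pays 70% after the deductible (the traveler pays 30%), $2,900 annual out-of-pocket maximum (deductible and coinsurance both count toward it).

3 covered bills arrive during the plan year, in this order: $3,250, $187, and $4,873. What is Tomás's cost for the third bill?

Claim 1 ($3,250): deductible takes $659, $2,591 remains; coinsurance $2,591 × 30% = $777.30. Traveler owes $1,436.30 (running OOP $1,436.30).
Claim 2 ($187): 30% coinsurance on $187 = $56.10. Traveler pays $56.10; OOP now $1,492.40.
Claim 3 ($4,873): deductible met; 30% of $4,873 = $1,461.90. That would push OOP to $2,954.30, over the $2,900 cap, so traveler pays $2,900 − $1,492.40 = $1,407.60.

$1,407.60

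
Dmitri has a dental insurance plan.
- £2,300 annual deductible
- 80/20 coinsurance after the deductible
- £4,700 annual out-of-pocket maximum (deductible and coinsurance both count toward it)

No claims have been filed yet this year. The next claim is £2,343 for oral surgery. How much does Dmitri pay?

£2,308.60

Nothing has been paid toward the £2,300 deductible, so the first £2,300 of this charge is applied there.
The remaining £43 (= £2,343 − £2,300) moves to coinsurance.
20% of £43 = £8.60 falls to the patient.
Patient responsibility before any cap: £2,300 + £8.60 = £2,308.60.
Cumulative spending £0 + £2,308.60 = £2,308.60 stays under the £4,700 maximum.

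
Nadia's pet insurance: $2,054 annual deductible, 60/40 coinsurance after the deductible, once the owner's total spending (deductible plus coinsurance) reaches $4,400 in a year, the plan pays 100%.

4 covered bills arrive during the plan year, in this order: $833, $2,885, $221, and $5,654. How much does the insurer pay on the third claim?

$132.60

Bill 1, $833: entire amount goes to the deductible. Owner pays $833; OOP now $833. Insurer: $833 − $833 = $0.
Bill 2, $2,885: deductible takes $1,221, $1,664 remains; 40% of $1,664 = $665.60. Owner owes $1,886.60 (running OOP $2,719.60). Insurer: $2,885 − $1,886.60 = $998.40.
Bill 3, $221: deductible met; 40% of $221 = $88.40. Owner owes $88.40 (running OOP $2,808). Plan pays $221 − $88.40 = $132.60.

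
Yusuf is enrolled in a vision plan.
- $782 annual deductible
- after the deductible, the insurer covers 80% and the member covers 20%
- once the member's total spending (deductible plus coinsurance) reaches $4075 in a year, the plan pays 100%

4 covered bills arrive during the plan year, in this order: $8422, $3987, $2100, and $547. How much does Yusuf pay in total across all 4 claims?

$3636.80

Claim 1 ($8422): deductible takes $782, $7640 remains; 20% of $7640 = $1528. Member pays $2310; OOP now $2310.
Claim 2 ($3987): 20% coinsurance on $3987 = $797.40. Cost to member: $797.40. OOP to date $3107.40.
Claim 3 ($2100): deductible already satisfied, so member's share is 20% × $2100 = $420. Cost to member: $420. OOP to date $3527.40.
Claim 4 ($547): deductible already satisfied, so member's share is 20% × $547 = $109.40. Cost to member: $109.40. OOP to date $3636.80.
Summing the member's payments: $2310 + $797.40 + $420 + $109.40 = $3636.80.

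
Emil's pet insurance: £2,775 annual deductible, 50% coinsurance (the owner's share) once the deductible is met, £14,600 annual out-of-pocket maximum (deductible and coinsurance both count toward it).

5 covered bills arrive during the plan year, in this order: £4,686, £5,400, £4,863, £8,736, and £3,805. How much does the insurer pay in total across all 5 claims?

£12,890

Claim 1 (£4,686): £2,775 to deductible, leaving £1,911; 50% of £1,911 = £955.50. Owner owes £3,730.50 (running OOP £3,730.50). Insurer: £4,686 − £3,730.50 = £955.50.
Claim 2 (£5,400): deductible met; 50% of £5,400 = £2,700. Cost to owner: £2,700. OOP to date £6,430.50. Plan pays £5,400 − £2,700 = £2,700.
Claim 3 (£4,863): 50% coinsurance on £4,863 = £2,431.50. Owner owes £2,431.50 (running OOP £8,862). Insurer: £4,863 − £2,431.50 = £2,431.50.
Claim 4 (£8,736): 50% coinsurance on £8,736 = £4,368. Cost to owner: £4,368. OOP to date £13,230. Plan pays £8,736 − £4,368 = £4,368.
Claim 5 (£3,805): 50% coinsurance on £3,805 = £1,902.50. Adding that to £13,230 gives £15,132.50, past the £14,600 cap; owner pays only £14,600 − £13,230 = £1,370. Insurer: £3,805 − £1,370 = £2,435.
Insurer total: £955.50 + £2,700 + £2,431.50 + £4,368 + £2,435 = £12,890.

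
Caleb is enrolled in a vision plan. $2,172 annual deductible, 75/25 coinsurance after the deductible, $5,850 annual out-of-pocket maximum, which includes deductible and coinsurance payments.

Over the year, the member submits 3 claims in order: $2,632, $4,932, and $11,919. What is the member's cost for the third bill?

$2,330

Claim 1 — $2,632: deductible takes $2,172, $460 remains; coinsurance $460 × 25% = $115. Cost to member: $2,287. OOP to date $2,287.
Claim 2 — $4,932: deductible already satisfied, so member's share is 25% × $4,932 = $1,233. Cost to member: $1,233. OOP to date $3,520.
Claim 3 — $11,919: 25% coinsurance on $11,919 = $2,979.75. Adding that to $3,520 gives $6,499.75, past the $5,850 cap; member pays only $5,850 − $3,520 = $2,330.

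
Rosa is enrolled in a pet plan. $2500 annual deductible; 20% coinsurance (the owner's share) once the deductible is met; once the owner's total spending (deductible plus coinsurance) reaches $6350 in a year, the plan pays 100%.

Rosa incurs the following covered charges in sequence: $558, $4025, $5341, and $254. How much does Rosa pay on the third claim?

Claim 1 ($558): all of it applies to the deductible. Cost to owner: $558. OOP to date $558.
Claim 2 ($4025): $1942 to deductible, leaving $2083; coinsurance $2083 × 20% = $416.60. Owner pays $2358.60; OOP now $2916.60.
Claim 3 ($5341): deductible met; 20% of $5341 = $1068.20. Owner pays $1068.20; OOP now $3984.80.

$1068.20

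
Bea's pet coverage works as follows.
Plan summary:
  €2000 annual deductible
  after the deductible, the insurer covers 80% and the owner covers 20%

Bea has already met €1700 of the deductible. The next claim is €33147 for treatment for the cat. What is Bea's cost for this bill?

Remaining deductible: €2000 − €1700 = €300.
After the €300 deductible portion, €33147 − €300 = €32847 is subject to coinsurance.
Coinsurance: €32847 × 20% = €6569.40.
That puts the owner's cost at €300 + €6569.40 = €6869.40.

€6869.40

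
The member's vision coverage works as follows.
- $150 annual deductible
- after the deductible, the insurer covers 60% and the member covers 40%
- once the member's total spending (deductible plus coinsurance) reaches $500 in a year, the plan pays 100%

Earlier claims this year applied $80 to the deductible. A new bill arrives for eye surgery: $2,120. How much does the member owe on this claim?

$420

Remaining deductible: $150 − $80 = $70.
The remaining $2,050 (= $2,120 − $70) moves to coinsurance.
Coinsurance: $2,050 × 40% = $820.
Member responsibility before any cap: $70 + $820 = $890.
Adding $890 to the $80 already spent would give $970, which exceeds the $500 cap; the member pays just $500 − $80 = $420.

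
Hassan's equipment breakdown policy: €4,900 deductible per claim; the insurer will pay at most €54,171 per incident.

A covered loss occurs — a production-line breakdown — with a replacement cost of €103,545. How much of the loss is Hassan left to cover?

€49,374

Less the €4,900 deductible: €103,545 − €4,900 = €98,645.
The €54,171 per-incident cap binds; insurer pays €54,171.
Out of pocket: €103,545 − €54,171 = €49,374.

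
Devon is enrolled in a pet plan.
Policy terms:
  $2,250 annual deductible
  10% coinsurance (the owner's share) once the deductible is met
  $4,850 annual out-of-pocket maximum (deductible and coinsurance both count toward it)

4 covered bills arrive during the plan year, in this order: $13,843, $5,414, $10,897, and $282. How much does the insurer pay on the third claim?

$9,997.70

#1 ($13,843): $2,250 finishes the deductible; $11,593 goes to coinsurance; coinsurance $11,593 × 10% = $1,159.30. Cost to owner: $3,409.30. OOP to date $3,409.30. Plan pays $13,843 − $3,409.30 = $10,433.70.
#2 ($5,414): deductible already satisfied, so owner's share is 10% × $5,414 = $541.40. Cost to owner: $541.40. OOP to date $3,950.70. Plan pays $5,414 − $541.40 = $4,872.60.
#3 ($10,897): deductible met; 10% of $10,897 = $1,089.70. Adding that to $3,950.70 gives $5,040.40, past the $4,850 cap; owner pays only $4,850 − $3,950.70 = $899.30. Insurer: $10,897 − $899.30 = $9,997.70.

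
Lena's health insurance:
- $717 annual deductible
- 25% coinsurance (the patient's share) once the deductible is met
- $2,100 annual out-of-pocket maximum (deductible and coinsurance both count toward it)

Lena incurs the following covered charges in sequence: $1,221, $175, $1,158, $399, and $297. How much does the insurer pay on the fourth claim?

#1 ($1,221): deductible takes $717, $504 remains; coinsurance $504 × 25% = $126. Patient owes $843 (running OOP $843). Plan pays $1,221 − $843 = $378.
#2 ($175): deductible already satisfied, so patient's share is 25% × $175 = $43.75. Cost to patient: $43.75. OOP to date $886.75. Plan pays $175 − $43.75 = $131.25.
#3 ($1,158): deductible met; 25% of $1,158 = $289.50. Patient pays $289.50; OOP now $1,176.25. Insurer: $1,158 − $289.50 = $868.50.
#4 ($399): 25% coinsurance on $399 = $99.75. Cost to patient: $99.75. OOP to date $1,276. Insurer: $399 − $99.75 = $299.25.

$299.25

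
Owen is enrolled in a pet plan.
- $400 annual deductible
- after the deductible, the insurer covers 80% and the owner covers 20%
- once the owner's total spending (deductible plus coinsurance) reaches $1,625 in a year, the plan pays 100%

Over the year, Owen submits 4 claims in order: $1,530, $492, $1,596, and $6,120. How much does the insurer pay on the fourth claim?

Claim 1 ($1,530): $400 finishes the deductible; $1,130 goes to coinsurance; owner's 20% is $226. Owner pays $626; OOP now $626. Insurer: $1,530 − $626 = $904.
Claim 2 ($492): deductible met; 20% of $492 = $98.40. Owner pays $98.40; OOP now $724.40. Insurer: $492 − $98.40 = $393.60.
Claim 3 ($1,596): 20% coinsurance on $1,596 = $319.20. Owner owes $319.20 (running OOP $1,043.60). Insurer: $1,596 − $319.20 = $1,276.80.
Claim 4 ($6,120): deductible already satisfied, so owner's share is 20% × $6,120 = $1,224. Adding that to $1,043.60 gives $2,267.60, past the $1,625 cap; owner pays only $1,625 − $1,043.60 = $581.40. Insurer: $6,120 − $581.40 = $5,538.60.

$5,538.60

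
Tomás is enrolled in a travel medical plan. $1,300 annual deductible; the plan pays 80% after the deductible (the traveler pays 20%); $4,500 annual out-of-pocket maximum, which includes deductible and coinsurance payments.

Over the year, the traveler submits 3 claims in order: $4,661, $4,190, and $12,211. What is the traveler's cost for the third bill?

$1,689.80

#1 ($4,661): $1,300 to deductible, leaving $3,361; 20% of $3,361 = $672.20. Cost to traveler: $1,972.20. OOP to date $1,972.20.
#2 ($4,190): deductible met; 20% of $4,190 = $838. Cost to traveler: $838. OOP to date $2,810.20.
#3 ($12,211): 20% coinsurance on $12,211 = $2,442.20. OOP would hit $5,252.40 > $4,500, so the cap limits the traveler to $4,500 − $2,810.20 = $1,689.80.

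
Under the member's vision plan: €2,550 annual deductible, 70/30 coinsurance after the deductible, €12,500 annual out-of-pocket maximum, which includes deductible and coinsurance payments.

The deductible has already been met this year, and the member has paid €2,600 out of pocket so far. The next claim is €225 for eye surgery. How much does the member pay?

The deductible is already satisfied, so the full bill goes to coinsurance.
30% of €225 = €67.50 falls to the member.
Cumulative spending €2,600 + €67.50 = €2,667.50 stays under the €12,500 maximum.

€67.50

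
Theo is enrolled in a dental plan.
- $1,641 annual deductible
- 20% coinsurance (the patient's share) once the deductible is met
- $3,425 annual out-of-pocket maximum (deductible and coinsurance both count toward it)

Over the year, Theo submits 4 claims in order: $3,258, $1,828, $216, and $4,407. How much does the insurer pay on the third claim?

Claim 1 ($3,258): $1,641 to deductible, leaving $1,617; 20% of $1,617 = $323.40. Patient pays $1,964.40; OOP now $1,964.40. Plan pays $3,258 − $1,964.40 = $1,293.60.
Claim 2 ($1,828): 20% coinsurance on $1,828 = $365.60. Patient owes $365.60 (running OOP $2,330). Plan pays $1,828 − $365.60 = $1,462.40.
Claim 3 ($216): 20% coinsurance on $216 = $43.20. Patient pays $43.20; OOP now $2,373.20. Plan pays $216 − $43.20 = $172.80.

$172.80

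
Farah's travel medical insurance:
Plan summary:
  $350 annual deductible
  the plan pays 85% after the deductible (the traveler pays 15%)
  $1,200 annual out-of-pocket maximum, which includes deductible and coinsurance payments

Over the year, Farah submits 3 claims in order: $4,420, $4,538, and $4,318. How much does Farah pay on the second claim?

$239.50

Claim 1 — $4,420: $350 finishes the deductible; $4,070 goes to coinsurance; 15% of $4,070 = $610.50. Traveler owes $960.50 (running OOP $960.50).
Claim 2 — $4,538: 15% coinsurance on $4,538 = $680.70. Adding that to $960.50 gives $1,641.20, past the $1,200 cap; traveler pays only $1,200 − $960.50 = $239.50.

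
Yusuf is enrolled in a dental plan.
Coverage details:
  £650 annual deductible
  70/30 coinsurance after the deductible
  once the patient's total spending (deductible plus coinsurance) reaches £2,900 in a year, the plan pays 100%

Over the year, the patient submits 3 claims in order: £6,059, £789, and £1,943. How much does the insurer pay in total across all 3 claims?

£5,891

Claim 1 — £6,059: £650 finishes the deductible; £5,409 goes to coinsurance; 30% of £5,409 = £1,622.70. Patient pays £2,272.70; OOP now £2,272.70. Plan pays £6,059 − £2,272.70 = £3,786.30.
Claim 2 — £789: deductible met; 30% of £789 = £236.70. Cost to patient: £236.70. OOP to date £2,509.40. Insurer: £789 − £236.70 = £552.30.
Claim 3 — £1,943: 30% coinsurance on £1,943 = £582.90. OOP would hit £3,092.30 > £2,900, so the cap limits the patient to £2,900 − £2,509.40 = £390.60. Plan pays £1,943 − £390.60 = £1,552.40.
Insurer total: £3,786.30 + £552.30 + £1,552.40 = £5,891.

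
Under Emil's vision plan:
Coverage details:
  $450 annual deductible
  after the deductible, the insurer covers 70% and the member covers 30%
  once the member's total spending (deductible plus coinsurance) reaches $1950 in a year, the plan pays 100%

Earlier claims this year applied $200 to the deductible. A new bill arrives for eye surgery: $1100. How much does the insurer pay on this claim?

$200 of the $450 deductible is already met, leaving $250.
After the $250 deductible portion, $1100 − $250 = $850 is subject to coinsurance.
Member's 30% share of $850 is $255.
So the member owes $250 + $255 = $505 before any cap.
Total out-of-pocket so far would be $200 + $505 = $705, below the $1950 cap — no reduction.
The plan picks up $1100 − $505 = $595.

$595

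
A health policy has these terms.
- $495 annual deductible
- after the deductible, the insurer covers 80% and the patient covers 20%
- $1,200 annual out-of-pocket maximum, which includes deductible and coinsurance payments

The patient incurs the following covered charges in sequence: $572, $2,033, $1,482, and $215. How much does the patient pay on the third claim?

Bill 1, $572: $495 finishes the deductible; $77 goes to coinsurance; patient's 20% is $15.40. Patient owes $510.40 (running OOP $510.40).
Bill 2, $2,033: 20% coinsurance on $2,033 = $406.60. Cost to patient: $406.60. OOP to date $917.
Bill 3, $1,482: deductible already satisfied, so patient's share is 20% × $1,482 = $296.40. Adding that to $917 gives $1,213.40, past the $1,200 cap; patient pays only $1,200 − $917 = $283.

$283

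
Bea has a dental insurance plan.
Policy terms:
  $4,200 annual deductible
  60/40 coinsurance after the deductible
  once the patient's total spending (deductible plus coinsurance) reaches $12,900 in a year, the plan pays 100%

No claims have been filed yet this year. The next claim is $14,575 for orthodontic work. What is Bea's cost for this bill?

$8,350

Deductible not yet touched, so the first $4,200 of the bill goes to the deductible.
The remaining $10,375 (= $14,575 − $4,200) moves to coinsurance.
40% of $10,375 = $4,150 falls to the patient.
So the patient owes $4,200 + $4,150 = $8,350 before any cap.
Total out-of-pocket so far would be $0 + $8,350 = $8,350, below the $12,900 cap — no reduction.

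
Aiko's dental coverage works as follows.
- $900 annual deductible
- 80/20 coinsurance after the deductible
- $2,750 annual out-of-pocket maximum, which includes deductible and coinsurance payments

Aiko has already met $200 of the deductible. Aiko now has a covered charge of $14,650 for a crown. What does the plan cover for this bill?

Deductible still to meet: $900 − $200 = $700.
After the $700 deductible portion, $14,650 − $700 = $13,950 is subject to coinsurance.
Coinsurance: $13,950 × 20% = $2,790.
Patient responsibility before any cap: $700 + $2,790 = $3,490.
That would bring total out-of-pocket to $3,690, past the $2,750 cap. The patient is capped at $2,750 − $200 = $2,550 on this claim.
The insurer covers the remainder: $14,650 − $2,550 = $12,100.

$12,100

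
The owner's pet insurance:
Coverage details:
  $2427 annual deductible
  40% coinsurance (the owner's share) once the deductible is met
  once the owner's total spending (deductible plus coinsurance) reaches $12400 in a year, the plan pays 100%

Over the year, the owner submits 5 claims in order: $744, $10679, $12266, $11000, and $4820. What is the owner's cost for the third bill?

Claim 1 — $744: fully absorbed by the deductible. Owner owes $744 (running OOP $744).
Claim 2 — $10679: deductible takes $1683, $8996 remains; coinsurance $8996 × 40% = $3598.40. Owner owes $5281.40 (running OOP $6025.40).
Claim 3 — $12266: deductible met; 40% of $12266 = $4906.40. Owner owes $4906.40 (running OOP $10931.80).

$4906.40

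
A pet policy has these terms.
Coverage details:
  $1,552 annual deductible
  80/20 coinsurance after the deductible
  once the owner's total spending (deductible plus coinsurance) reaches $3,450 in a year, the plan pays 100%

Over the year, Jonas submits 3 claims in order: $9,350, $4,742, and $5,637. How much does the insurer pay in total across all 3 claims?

$16,279

Claim 1 ($9,350): $1,552 finishes the deductible; $7,798 goes to coinsurance; coinsurance $7,798 × 20% = $1,559.60. Owner owes $3,111.60 (running OOP $3,111.60). Insurer: $9,350 − $3,111.60 = $6,238.40.
Claim 2 ($4,742): deductible already satisfied, so owner's share is 20% × $4,742 = $948.40. That would push OOP to $4,060, over the $3,450 cap, so owner pays $3,450 − $3,111.60 = $338.40. Insurer: $4,742 − $338.40 = $4,403.60.
Claim 3 ($5,637): deductible met; 20% of $5,637 = $1,127.40. That would push OOP to $4,577.40, over the $3,450 cap, so owner pays $3,450 − $3,450 = $0. Plan pays $5,637 − $0 = $5,637.
Insurer total: $6,238.40 + $4,403.60 + $5,637 = $16,279.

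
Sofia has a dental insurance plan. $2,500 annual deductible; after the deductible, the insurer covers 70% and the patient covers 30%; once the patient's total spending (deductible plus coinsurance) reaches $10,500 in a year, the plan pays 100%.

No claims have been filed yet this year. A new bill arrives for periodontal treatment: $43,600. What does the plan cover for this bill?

$33,100

The full $2,500 deductible is still open; $2,500 of this bill applies to it.
The remaining $41,100 (= $43,600 − $2,500) moves to coinsurance.
Patient's 30% share of $41,100 is $12,330.
Patient responsibility before any cap: $2,500 + $12,330 = $14,830.
That would bring total out-of-pocket to $14,830, past the $10,500 cap. The patient is capped at $10,500 − $0 = $10,500 on this claim.
The plan picks up $43,600 − $10,500 = $33,100.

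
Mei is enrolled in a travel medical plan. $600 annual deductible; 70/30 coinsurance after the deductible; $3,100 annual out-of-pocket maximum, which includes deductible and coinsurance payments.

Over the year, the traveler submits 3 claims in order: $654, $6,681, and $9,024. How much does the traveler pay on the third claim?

#1 ($654): deductible takes $600, $54 remains; 30% of $54 = $16.20. Cost to traveler: $616.20. OOP to date $616.20.
#2 ($6,681): deductible already satisfied, so traveler's share is 30% × $6,681 = $2,004.30. Traveler pays $2,004.30; OOP now $2,620.50.
#3 ($9,024): 30% coinsurance on $9,024 = $2,707.20. OOP would hit $5,327.70 > $3,100, so the cap limits the traveler to $3,100 − $2,620.50 = $479.50.

$479.50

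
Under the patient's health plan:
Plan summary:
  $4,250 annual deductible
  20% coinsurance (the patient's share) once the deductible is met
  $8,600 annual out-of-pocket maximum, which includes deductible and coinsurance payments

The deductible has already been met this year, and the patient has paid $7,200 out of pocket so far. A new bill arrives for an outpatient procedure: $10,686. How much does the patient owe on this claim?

$1,400

The deductible is already satisfied, so the full bill goes to coinsurance.
Coinsurance: $10,686 × 20% = $2,137.20.
Year-to-date out-of-pocket would reach $7,200 + $2,137.20 = $9,337.20, above the $8,600 maximum, so the patient pays only $8,600 − $7,200 = $1,400.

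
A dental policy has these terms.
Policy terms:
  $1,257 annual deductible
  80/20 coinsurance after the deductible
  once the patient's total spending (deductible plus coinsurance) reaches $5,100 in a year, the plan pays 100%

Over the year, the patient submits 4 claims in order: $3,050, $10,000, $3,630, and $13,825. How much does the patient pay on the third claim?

$726

Bill 1, $3,050: deductible takes $1,257, $1,793 remains; patient's 20% is $358.60. Patient pays $1,615.60; OOP now $1,615.60.
Bill 2, $10,000: deductible met; 20% of $10,000 = $2,000. Cost to patient: $2,000. OOP to date $3,615.60.
Bill 3, $3,630: deductible met; 20% of $3,630 = $726. Cost to patient: $726. OOP to date $4,341.60.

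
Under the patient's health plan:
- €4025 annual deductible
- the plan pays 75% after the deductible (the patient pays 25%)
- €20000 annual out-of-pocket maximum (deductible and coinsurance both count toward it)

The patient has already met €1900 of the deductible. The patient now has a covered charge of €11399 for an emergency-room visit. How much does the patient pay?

€4443.50

€1900 of the €4025 deductible is already met, leaving €2125.
After the €2125 deductible portion, €11399 − €2125 = €9274 is subject to coinsurance.
Coinsurance: €9274 × 25% = €2318.50.
So the patient owes €2125 + €2318.50 = €4443.50 before any cap.
Year-to-date out-of-pocket becomes €1900 + €4443.50 = €6343.50, still under the €20000 maximum, so no cap applies.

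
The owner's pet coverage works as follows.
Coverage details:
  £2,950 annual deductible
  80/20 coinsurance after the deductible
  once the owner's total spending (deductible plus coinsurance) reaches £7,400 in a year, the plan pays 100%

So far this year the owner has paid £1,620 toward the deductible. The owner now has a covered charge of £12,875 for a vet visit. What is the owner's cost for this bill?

£3,639

£1,620 of the £2,950 deductible is already met, leaving £1,330.
After the £1,330 deductible portion, £12,875 − £1,330 = £11,545 is subject to coinsurance.
Owner's 20% share of £11,545 is £2,309.
That puts the owner's cost at £1,330 + £2,309 = £3,639 before any cap.
Cumulative spending £1,620 + £3,639 = £5,259 stays under the £7,400 maximum.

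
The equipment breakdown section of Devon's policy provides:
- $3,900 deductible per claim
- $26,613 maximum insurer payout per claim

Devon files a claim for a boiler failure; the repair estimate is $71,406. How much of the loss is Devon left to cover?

$44,793

Subtract the deductible: $71,406 − $3,900 = $67,506.
The $26,613 per-incident cap binds; insurer pays $26,613.
Business owner's share is the uncovered remainder: $71,406 − $26,613 = $44,793.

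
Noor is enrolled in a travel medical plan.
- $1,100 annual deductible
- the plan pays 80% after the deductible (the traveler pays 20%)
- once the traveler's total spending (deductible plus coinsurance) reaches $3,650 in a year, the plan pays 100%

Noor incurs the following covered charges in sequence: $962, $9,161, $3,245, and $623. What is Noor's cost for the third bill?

#1 ($962): fully absorbed by the deductible. Traveler owes $962 (running OOP $962).
#2 ($9,161): $138 to deductible, leaving $9,023; traveler's 20% is $1,804.60. Traveler owes $1,942.60 (running OOP $2,904.60).
#3 ($3,245): 20% coinsurance on $3,245 = $649. Traveler pays $649; OOP now $3,553.60.

$649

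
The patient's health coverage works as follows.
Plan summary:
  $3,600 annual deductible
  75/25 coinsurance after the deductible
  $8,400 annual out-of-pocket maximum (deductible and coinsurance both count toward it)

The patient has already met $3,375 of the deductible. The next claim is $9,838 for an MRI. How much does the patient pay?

$2,628.25

Deductible still to meet: $3,600 − $3,375 = $225.
After the $225 deductible portion, $9,838 − $225 = $9,613 is subject to coinsurance.
Coinsurance: $9,613 × 25% = $2,403.25.
That puts the patient's cost at $225 + $2,403.25 = $2,628.25 before any cap.
Cumulative spending $3,375 + $2,628.25 = $6,003.25 stays under the $8,400 maximum.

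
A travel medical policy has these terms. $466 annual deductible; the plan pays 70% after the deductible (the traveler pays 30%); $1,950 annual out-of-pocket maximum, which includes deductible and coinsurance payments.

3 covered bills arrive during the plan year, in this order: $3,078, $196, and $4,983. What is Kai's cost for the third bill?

$641.60

Claim 1 — $3,078: $466 finishes the deductible; $2,612 goes to coinsurance; 30% of $2,612 = $783.60. Cost to traveler: $1,249.60. OOP to date $1,249.60.
Claim 2 — $196: 30% coinsurance on $196 = $58.80. Traveler pays $58.80; OOP now $1,308.40.
Claim 3 — $4,983: deductible already satisfied, so traveler's share is 30% × $4,983 = $1,494.90. That would push OOP to $2,803.30, over the $1,950 cap, so traveler pays $1,950 − $1,308.40 = $641.60.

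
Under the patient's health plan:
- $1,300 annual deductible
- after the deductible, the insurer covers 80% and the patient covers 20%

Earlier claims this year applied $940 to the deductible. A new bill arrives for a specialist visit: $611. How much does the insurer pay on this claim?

$200.80

Deductible still to meet: $1,300 − $940 = $360.
That leaves $611 − $360 = $251 for coinsurance.
Patient's 20% share of $251 is $50.20.
So the patient owes $360 + $50.20 = $410.20.
The plan picks up $611 − $410.20 = $200.80.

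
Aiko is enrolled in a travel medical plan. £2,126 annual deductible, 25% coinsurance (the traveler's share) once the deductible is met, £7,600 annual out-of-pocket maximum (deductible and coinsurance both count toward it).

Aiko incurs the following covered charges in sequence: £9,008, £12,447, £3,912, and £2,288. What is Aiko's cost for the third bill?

#1 (£9,008): £2,126 finishes the deductible; £6,882 goes to coinsurance; traveler's 25% is £1,720.50. Cost to traveler: £3,846.50. OOP to date £3,846.50.
#2 (£12,447): deductible met; 25% of £12,447 = £3,111.75. Traveler pays £3,111.75; OOP now £6,958.25.
#3 (£3,912): 25% coinsurance on £3,912 = £978. OOP would hit £7,936.25 > £7,600, so the cap limits the traveler to £7,600 − £6,958.25 = £641.75.

£641.75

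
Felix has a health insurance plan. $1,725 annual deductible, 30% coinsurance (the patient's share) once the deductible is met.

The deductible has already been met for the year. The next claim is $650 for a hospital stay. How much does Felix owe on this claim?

With the deductible met, the entire $650 is subject to coinsurance.
30% of $650 = $195 falls to the patient.

$195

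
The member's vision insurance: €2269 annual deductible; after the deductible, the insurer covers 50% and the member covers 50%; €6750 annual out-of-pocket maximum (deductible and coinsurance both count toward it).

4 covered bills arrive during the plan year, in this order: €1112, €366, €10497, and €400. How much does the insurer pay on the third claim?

€5225

Bill 1, €1112: fully absorbed by the deductible. Cost to member: €1112. OOP to date €1112. Plan pays €1112 − €1112 = €0.
Bill 2, €366: all of it applies to the deductible. Cost to member: €366. OOP to date €1478. Insurer: €366 − €366 = €0.
Bill 3, €10497: €791 finishes the deductible; €9706 goes to coinsurance; 50% of €9706 = €4853. Claim cost before the cap: €791 + €4853 = €5644. Adding that to €1478 gives €7122, past the €6750 cap; member pays only €6750 − €1478 = €5272. Plan pays €10497 − €5272 = €5225.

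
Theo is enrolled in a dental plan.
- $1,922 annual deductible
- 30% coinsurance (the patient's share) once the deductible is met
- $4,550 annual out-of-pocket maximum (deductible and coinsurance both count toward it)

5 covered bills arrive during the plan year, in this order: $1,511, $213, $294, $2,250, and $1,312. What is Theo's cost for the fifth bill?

$393.60

Claim 1 — $1,511: fully absorbed by the deductible. Patient owes $1,511 (running OOP $1,511).
Claim 2 — $213: all of it applies to the deductible. Cost to patient: $213. OOP to date $1,724.
Claim 3 — $294: $198 finishes the deductible; $96 goes to coinsurance; patient's 30% is $28.80. Patient pays $226.80; OOP now $1,950.80.
Claim 4 — $2,250: 30% coinsurance on $2,250 = $675. Patient owes $675 (running OOP $2,625.80).
Claim 5 — $1,312: deductible already satisfied, so patient's share is 30% × $1,312 = $393.60. Patient owes $393.60 (running OOP $3,019.40).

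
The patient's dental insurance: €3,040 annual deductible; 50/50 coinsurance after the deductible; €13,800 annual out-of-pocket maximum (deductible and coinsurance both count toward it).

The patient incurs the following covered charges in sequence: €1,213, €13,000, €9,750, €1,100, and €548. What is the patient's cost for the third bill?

€4,875

Claim 1 — €1,213: entire amount goes to the deductible. Cost to patient: €1,213. OOP to date €1,213.
Claim 2 — €13,000: deductible takes €1,827, €11,173 remains; patient's 50% is €5,586.50. Patient owes €7,413.50 (running OOP €8,626.50).
Claim 3 — €9,750: 50% coinsurance on €9,750 = €4,875. Patient pays €4,875; OOP now €13,501.50.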